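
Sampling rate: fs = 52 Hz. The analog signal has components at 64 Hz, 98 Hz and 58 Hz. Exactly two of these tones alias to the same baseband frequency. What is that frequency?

fs/2 = 26 Hz.
64 Hz mod fs = 12 Hz.
12 Hz ≤ fs/2 = 26 Hz, appears at 12 Hz.
98 Hz mod fs = 46 Hz.
46 Hz > fs/2 = 26 Hz, folds to fs − 46 Hz = 6 Hz.
58 Hz mod fs = 6 Hz.
6 Hz ≤ fs/2 = 26 Hz, appears at 6 Hz.
58 Hz and 98 Hz both map to 6 Hz.

6 Hz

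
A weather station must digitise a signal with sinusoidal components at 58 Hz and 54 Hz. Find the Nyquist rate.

116 Hz

Highest-frequency component: 58 Hz.
Nyquist rate = 2 × 58 Hz = 116 Hz.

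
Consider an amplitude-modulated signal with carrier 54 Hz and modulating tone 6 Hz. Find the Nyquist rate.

AM sidebands sit at fc ± fm = 48 Hz and 60 Hz.
Highest-frequency component: 60 Hz.
Nyquist rate = 2 × 60 Hz = 120 Hz.

120 Hz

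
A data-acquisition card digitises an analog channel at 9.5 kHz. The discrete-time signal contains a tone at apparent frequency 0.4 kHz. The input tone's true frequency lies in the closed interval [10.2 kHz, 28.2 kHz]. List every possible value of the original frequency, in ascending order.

18.6 kHz, 19.4 kHz, 28.1 kHz

Frequencies that alias to 0.4 kHz are k·fs ± 0.4 kHz for integer k ≥ 0.
k=0: 0.4 kHz.
k=1: 9.1 kHz, 9.9 kHz.
k=2: 18.6 kHz, 19.4 kHz.
k=3: 28.1 kHz, 28.9 kHz.
k=4: 37.6 kHz, 38.4 kHz.
Within [10.2 kHz, 28.2 kHz]: 18.6 kHz, 19.4 kHz, 28.1 kHz.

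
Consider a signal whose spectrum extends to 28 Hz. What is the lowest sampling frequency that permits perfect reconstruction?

56 Hz

Nyquist rate = 2 × 28 Hz = 56 Hz.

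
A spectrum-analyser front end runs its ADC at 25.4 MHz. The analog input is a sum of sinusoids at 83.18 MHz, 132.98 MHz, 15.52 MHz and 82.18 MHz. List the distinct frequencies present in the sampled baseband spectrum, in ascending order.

fs/2 = 12.7 MHz.
83.18 MHz mod fs = 6.98 MHz.
6.98 MHz ≤ fs/2 = 12.7 MHz, appears at 6.98 MHz.
132.98 MHz mod fs = 5.98 MHz.
5.98 MHz ≤ fs/2 = 12.7 MHz, appears at 5.98 MHz.
15.52 MHz > fs/2 = 12.7 MHz, folds to fs − 15.52 MHz = 9.88 MHz.
82.18 MHz mod fs = 5.98 MHz.
5.98 MHz ≤ fs/2 = 12.7 MHz, appears at 5.98 MHz.
Distinct values: {5.98 MHz, 6.98 MHz, 9.88 MHz}.

5.98 MHz, 6.98 MHz, 9.88 MHz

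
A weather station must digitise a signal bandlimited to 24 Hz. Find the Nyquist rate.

Nyquist rate = 2 × 24 Hz = 48 Hz.

48 Hz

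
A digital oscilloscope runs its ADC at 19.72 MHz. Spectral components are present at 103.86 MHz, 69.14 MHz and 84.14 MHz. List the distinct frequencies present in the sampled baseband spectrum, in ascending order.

5.26 MHz, 9.74 MHz

fs/2 = 9.86 MHz.
103.86 MHz mod fs = 5.26 MHz.
5.26 MHz ≤ fs/2 = 9.86 MHz, appears at 5.26 MHz.
69.14 MHz mod fs = 9.98 MHz.
9.98 MHz > fs/2 = 9.86 MHz, folds to fs − 9.98 MHz = 9.74 MHz.
84.14 MHz mod fs = 5.26 MHz.
5.26 MHz ≤ fs/2 = 9.86 MHz, appears at 5.26 MHz.
Distinct values: {5.26 MHz, 9.74 MHz}.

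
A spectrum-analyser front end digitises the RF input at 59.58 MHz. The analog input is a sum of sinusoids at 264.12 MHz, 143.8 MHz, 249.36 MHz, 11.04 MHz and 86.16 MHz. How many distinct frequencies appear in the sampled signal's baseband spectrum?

fs/2 = 29.79 MHz.
264.12 MHz mod fs = 25.8 MHz.
25.8 MHz ≤ fs/2 = 29.79 MHz, appears at 25.8 MHz.
143.8 MHz mod fs = 24.64 MHz.
24.64 MHz ≤ fs/2 = 29.79 MHz, appears at 24.64 MHz.
249.36 MHz mod fs = 11.04 MHz.
11.04 MHz ≤ fs/2 = 29.79 MHz, appears at 11.04 MHz.
11.04 MHz ≤ fs/2 = 29.79 MHz, passes unchanged.
86.16 MHz mod fs = 26.58 MHz.
26.58 MHz ≤ fs/2 = 29.79 MHz, appears at 26.58 MHz.
Distinct values: {11.04 MHz, 24.64 MHz, 25.8 MHz, 26.58 MHz} → 4.

4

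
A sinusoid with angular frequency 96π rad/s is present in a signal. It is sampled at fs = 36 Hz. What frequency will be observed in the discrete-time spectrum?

ω = 96π rad/s → f = ω/(2π) = 48 Hz.
48 Hz mod fs = 12 Hz.
12 Hz ≤ fs/2 = 18 Hz, appears at 12 Hz.

12 Hz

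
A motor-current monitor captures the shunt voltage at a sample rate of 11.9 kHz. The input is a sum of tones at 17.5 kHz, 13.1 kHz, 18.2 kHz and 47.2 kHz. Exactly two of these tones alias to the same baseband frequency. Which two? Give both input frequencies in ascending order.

17.5 kHz, 18.2 kHz

fs/2 = 5.95 kHz.
17.5 kHz mod fs = 5.6 kHz.
5.6 kHz ≤ fs/2 = 5.95 kHz, appears at 5.6 kHz.
13.1 kHz mod fs = 1.2 kHz.
1.2 kHz ≤ fs/2 = 5.95 kHz, appears at 1.2 kHz.
18.2 kHz mod fs = 6.3 kHz.
6.3 kHz > fs/2 = 5.95 kHz, folds to fs − 6.3 kHz = 5.6 kHz.
47.2 kHz mod fs = 11.5 kHz.
11.5 kHz > fs/2 = 5.95 kHz, folds to fs − 11.5 kHz = 0.4 kHz.
17.5 kHz and 18.2 kHz both map to 5.6 kHz.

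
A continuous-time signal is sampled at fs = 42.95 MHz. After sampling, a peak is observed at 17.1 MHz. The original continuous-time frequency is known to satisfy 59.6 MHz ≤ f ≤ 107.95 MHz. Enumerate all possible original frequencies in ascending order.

60.05 MHz, 68.8 MHz, 103 MHz

Frequencies that alias to 17.1 MHz are k·fs ± 17.1 MHz for integer k ≥ 0.
k=0: 17.1 MHz.
k=1: 25.85 MHz, 60.05 MHz.
k=2: 68.8 MHz, 103 MHz.
k=3: 111.75 MHz, 145.95 MHz.
Within [59.6 MHz, 107.95 MHz]: 60.05 MHz, 68.8 MHz, 103 MHz.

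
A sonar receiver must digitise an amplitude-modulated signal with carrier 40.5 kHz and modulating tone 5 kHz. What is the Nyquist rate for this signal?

91 kHz

AM sidebands sit at fc ± fm = 35.5 kHz and 45.5 kHz.
Highest-frequency component: 45.5 kHz.
Nyquist rate = 2 × 45.5 kHz = 91 kHz.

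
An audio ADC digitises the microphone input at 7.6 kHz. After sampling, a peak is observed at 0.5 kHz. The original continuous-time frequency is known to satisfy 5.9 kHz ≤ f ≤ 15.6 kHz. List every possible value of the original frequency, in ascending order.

Frequencies that alias to 0.5 kHz are k·fs ± 0.5 kHz for integer k ≥ 0.
k=0: 0.5 kHz.
k=1: 7.1 kHz, 8.1 kHz.
k=2: 14.7 kHz, 15.7 kHz.
k=3: 22.3 kHz, 23.3 kHz.
Within [5.9 kHz, 15.6 kHz]: 7.1 kHz, 8.1 kHz, 14.7 kHz.

7.1 kHz, 8.1 kHz, 14.7 kHz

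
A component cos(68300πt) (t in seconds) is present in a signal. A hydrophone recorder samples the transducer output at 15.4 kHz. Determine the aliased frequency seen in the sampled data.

3.35 kHz

ω = 68300π rad/s → f = ω/(2π) = 34150 Hz = 34.15 kHz.
34.15 kHz mod fs = 3.35 kHz.
3.35 kHz ≤ fs/2 = 7.7 kHz, appears at 3.35 kHz.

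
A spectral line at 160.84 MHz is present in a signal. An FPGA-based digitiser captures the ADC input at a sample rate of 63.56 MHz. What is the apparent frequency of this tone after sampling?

29.84 MHz

160.84 MHz mod fs = 33.72 MHz.
33.72 MHz > fs/2 = 31.78 MHz, folds to fs − 33.72 MHz = 29.84 MHz.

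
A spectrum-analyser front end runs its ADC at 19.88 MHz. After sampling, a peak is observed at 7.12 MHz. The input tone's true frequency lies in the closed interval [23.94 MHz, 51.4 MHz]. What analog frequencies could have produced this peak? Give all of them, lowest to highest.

27 MHz, 32.64 MHz, 46.88 MHz

Frequencies that alias to 7.12 MHz are k·fs ± 7.12 MHz for integer k ≥ 0.
k=0: 7.12 MHz.
k=1: 12.76 MHz, 27 MHz.
k=2: 32.64 MHz, 46.88 MHz.
k=3: 52.52 MHz, 66.76 MHz.
Within [23.94 MHz, 51.4 MHz]: 27 MHz, 32.64 MHz, 46.88 MHz.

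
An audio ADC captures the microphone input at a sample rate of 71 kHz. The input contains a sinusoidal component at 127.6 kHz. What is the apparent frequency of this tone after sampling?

127.6 kHz mod fs = 56.6 kHz.
56.6 kHz > fs/2 = 35.5 kHz, folds to fs − 56.6 kHz = 14.4 kHz.

14.4 kHz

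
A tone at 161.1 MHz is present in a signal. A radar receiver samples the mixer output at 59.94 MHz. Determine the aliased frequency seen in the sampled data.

161.1 MHz mod fs = 41.22 MHz.
41.22 MHz > fs/2 = 29.97 MHz, folds to fs − 41.22 MHz = 18.72 MHz.

18.72 MHz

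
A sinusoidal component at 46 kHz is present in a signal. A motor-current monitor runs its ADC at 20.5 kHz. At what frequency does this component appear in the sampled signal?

5 kHz

46 kHz mod fs = 5 kHz.
5 kHz ≤ fs/2 = 10.25 kHz, appears at 5 kHz.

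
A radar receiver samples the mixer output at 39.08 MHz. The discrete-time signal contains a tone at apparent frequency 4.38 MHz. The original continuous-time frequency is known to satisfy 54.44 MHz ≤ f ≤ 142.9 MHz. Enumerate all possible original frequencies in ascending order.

73.78 MHz, 82.54 MHz, 112.86 MHz, 121.62 MHz

Frequencies that alias to 4.38 MHz are k·fs ± 4.38 MHz for integer k ≥ 0.
k=0: 4.38 MHz.
k=1: 34.7 MHz, 43.46 MHz.
k=2: 73.78 MHz, 82.54 MHz.
k=3: 112.86 MHz, 121.62 MHz.
k=4: 151.94 MHz, 160.7 MHz.
Within [54.44 MHz, 142.9 MHz]: 73.78 MHz, 82.54 MHz, 112.86 MHz, 121.62 MHz.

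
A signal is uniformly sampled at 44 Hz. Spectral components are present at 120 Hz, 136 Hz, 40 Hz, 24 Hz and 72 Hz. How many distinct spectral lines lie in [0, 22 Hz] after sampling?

4

fs/2 = 22 Hz.
120 Hz mod fs = 32 Hz.
32 Hz > fs/2 = 22 Hz, folds to fs − 32 Hz = 12 Hz.
136 Hz mod fs = 4 Hz.
4 Hz ≤ fs/2 = 22 Hz, appears at 4 Hz.
40 Hz > fs/2 = 22 Hz, folds to fs − 40 Hz = 4 Hz.
24 Hz > fs/2 = 22 Hz, folds to fs − 24 Hz = 20 Hz.
72 Hz mod fs = 28 Hz.
28 Hz > fs/2 = 22 Hz, folds to fs − 28 Hz = 16 Hz.
Distinct values: {4 Hz, 12 Hz, 16 Hz, 20 Hz} → 4.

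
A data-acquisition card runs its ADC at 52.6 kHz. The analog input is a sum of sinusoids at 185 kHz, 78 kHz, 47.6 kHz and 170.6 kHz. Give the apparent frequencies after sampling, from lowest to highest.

fs/2 = 26.3 kHz.
185 kHz mod fs = 27.2 kHz.
27.2 kHz > fs/2 = 26.3 kHz, folds to fs − 27.2 kHz = 25.4 kHz.
78 kHz mod fs = 25.4 kHz.
25.4 kHz ≤ fs/2 = 26.3 kHz, appears at 25.4 kHz.
47.6 kHz > fs/2 = 26.3 kHz, folds to fs − 47.6 kHz = 5 kHz.
170.6 kHz mod fs = 12.8 kHz.
12.8 kHz ≤ fs/2 = 26.3 kHz, appears at 12.8 kHz.
Distinct values: {5 kHz, 12.8 kHz, 25.4 kHz}.

5 kHz, 12.8 kHz, 25.4 kHz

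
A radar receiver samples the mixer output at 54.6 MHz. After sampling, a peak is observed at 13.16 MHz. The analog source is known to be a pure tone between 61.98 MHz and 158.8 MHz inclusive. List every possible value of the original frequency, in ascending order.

67.76 MHz, 96.04 MHz, 122.36 MHz, 150.64 MHz

Frequencies that alias to 13.16 MHz are k·fs ± 13.16 MHz for integer k ≥ 0.
k=0: 13.16 MHz.
k=1: 41.44 MHz, 67.76 MHz.
k=2: 96.04 MHz, 122.36 MHz.
k=3: 150.64 MHz, 176.96 MHz.
k=4: 205.24 MHz, 231.56 MHz.
Within [61.98 MHz, 158.8 MHz]: 67.76 MHz, 96.04 MHz, 122.36 MHz, 150.64 MHz.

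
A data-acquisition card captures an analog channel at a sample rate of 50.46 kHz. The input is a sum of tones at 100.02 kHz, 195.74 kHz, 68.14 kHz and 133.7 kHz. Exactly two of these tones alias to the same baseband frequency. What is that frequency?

fs/2 = 25.23 kHz.
100.02 kHz mod fs = 49.56 kHz.
49.56 kHz > fs/2 = 25.23 kHz, folds to fs − 49.56 kHz = 0.9 kHz.
195.74 kHz mod fs = 44.36 kHz.
44.36 kHz > fs/2 = 25.23 kHz, folds to fs − 44.36 kHz = 6.1 kHz.
68.14 kHz mod fs = 17.68 kHz.
17.68 kHz ≤ fs/2 = 25.23 kHz, appears at 17.68 kHz.
133.7 kHz mod fs = 32.78 kHz.
32.78 kHz > fs/2 = 25.23 kHz, folds to fs − 32.78 kHz = 17.68 kHz.
68.14 kHz and 133.7 kHz both map to 17.68 kHz.

17.68 kHz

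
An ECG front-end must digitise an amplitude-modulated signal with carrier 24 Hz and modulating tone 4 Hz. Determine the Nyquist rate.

AM sidebands sit at fc ± fm = 20 Hz and 28 Hz.
Highest-frequency component: 28 Hz.
Nyquist rate = 2 × 28 Hz = 56 Hz.

56 Hz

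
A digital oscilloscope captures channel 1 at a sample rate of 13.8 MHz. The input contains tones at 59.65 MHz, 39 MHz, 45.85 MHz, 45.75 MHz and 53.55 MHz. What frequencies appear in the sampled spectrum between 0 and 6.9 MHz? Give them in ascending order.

fs/2 = 6.9 MHz.
59.65 MHz mod fs = 4.45 MHz.
4.45 MHz ≤ fs/2 = 6.9 MHz, appears at 4.45 MHz.
39 MHz mod fs = 11.4 MHz.
11.4 MHz > fs/2 = 6.9 MHz, folds to fs − 11.4 MHz = 2.4 MHz.
45.85 MHz mod fs = 4.45 MHz.
4.45 MHz ≤ fs/2 = 6.9 MHz, appears at 4.45 MHz.
45.75 MHz mod fs = 4.35 MHz.
4.35 MHz ≤ fs/2 = 6.9 MHz, appears at 4.35 MHz.
53.55 MHz mod fs = 12.15 MHz.
12.15 MHz > fs/2 = 6.9 MHz, folds to fs − 12.15 MHz = 1.65 MHz.
Distinct values: {1.65 MHz, 2.4 MHz, 4.35 MHz, 4.45 MHz}.

1.65 MHz, 2.4 MHz, 4.35 MHz, 4.45 MHz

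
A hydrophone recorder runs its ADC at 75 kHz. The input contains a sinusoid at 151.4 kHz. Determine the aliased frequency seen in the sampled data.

1.4 kHz

151.4 kHz mod fs = 1.4 kHz.
1.4 kHz ≤ fs/2 = 37.5 kHz, appears at 1.4 kHz.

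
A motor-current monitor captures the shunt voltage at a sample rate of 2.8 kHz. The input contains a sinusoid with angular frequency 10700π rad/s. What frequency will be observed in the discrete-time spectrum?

ω = 10700π rad/s → f = ω/(2π) = 5350 Hz = 5.35 kHz.
5.35 kHz mod fs = 2.55 kHz.
2.55 kHz > fs/2 = 1.4 kHz, folds to fs − 2.55 kHz = 0.25 kHz.

0.25 kHz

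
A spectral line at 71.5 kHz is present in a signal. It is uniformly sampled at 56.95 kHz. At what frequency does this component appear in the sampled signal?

71.5 kHz mod fs = 14.55 kHz.
14.55 kHz ≤ fs/2 = 28.475 kHz, appears at 14.55 kHz.

14.55 kHz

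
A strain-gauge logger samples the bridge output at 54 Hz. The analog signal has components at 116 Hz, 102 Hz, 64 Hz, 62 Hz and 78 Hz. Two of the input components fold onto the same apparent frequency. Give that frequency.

8 Hz

fs/2 = 27 Hz.
116 Hz mod fs = 8 Hz.
8 Hz ≤ fs/2 = 27 Hz, appears at 8 Hz.
102 Hz mod fs = 48 Hz.
48 Hz > fs/2 = 27 Hz, folds to fs − 48 Hz = 6 Hz.
64 Hz mod fs = 10 Hz.
10 Hz ≤ fs/2 = 27 Hz, appears at 10 Hz.
62 Hz mod fs = 8 Hz.
8 Hz ≤ fs/2 = 27 Hz, appears at 8 Hz.
78 Hz mod fs = 24 Hz.
24 Hz ≤ fs/2 = 27 Hz, appears at 24 Hz.
62 Hz and 116 Hz both map to 8 Hz.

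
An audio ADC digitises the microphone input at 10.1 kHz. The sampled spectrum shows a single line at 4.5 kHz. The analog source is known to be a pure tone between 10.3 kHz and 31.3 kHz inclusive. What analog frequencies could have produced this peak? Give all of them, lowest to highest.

14.6 kHz, 15.7 kHz, 24.7 kHz, 25.8 kHz

Frequencies that alias to 4.5 kHz are k·fs ± 4.5 kHz for integer k ≥ 0.
k=0: 4.5 kHz.
k=1: 5.6 kHz, 14.6 kHz.
k=2: 15.7 kHz, 24.7 kHz.
k=3: 25.8 kHz, 34.8 kHz.
k=4: 35.9 kHz, 44.9 kHz.
Within [10.3 kHz, 31.3 kHz]: 14.6 kHz, 15.7 kHz, 24.7 kHz, 25.8 kHz.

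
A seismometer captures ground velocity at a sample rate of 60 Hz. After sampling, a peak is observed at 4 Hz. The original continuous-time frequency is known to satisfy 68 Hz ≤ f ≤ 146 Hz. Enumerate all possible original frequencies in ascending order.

116 Hz, 124 Hz

Frequencies that alias to 4 Hz are k·fs ± 4 Hz for integer k ≥ 0.
k=0: 4 Hz.
k=1: 56 Hz, 64 Hz.
k=2: 116 Hz, 124 Hz.
k=3: 176 Hz, 184 Hz.
Within [68 Hz, 146 Hz]: 116 Hz, 124 Hz.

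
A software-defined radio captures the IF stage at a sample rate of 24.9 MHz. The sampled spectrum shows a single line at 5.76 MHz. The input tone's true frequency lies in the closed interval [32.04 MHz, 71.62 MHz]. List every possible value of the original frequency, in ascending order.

Frequencies that alias to 5.76 MHz are k·fs ± 5.76 MHz for integer k ≥ 0.
k=0: 5.76 MHz.
k=1: 19.14 MHz, 30.66 MHz.
k=2: 44.04 MHz, 55.56 MHz.
k=3: 68.94 MHz, 80.46 MHz.
k=4: 93.84 MHz, 105.36 MHz.
Within [32.04 MHz, 71.62 MHz]: 44.04 MHz, 55.56 MHz, 68.94 MHz.

44.04 MHz, 55.56 MHz, 68.94 MHz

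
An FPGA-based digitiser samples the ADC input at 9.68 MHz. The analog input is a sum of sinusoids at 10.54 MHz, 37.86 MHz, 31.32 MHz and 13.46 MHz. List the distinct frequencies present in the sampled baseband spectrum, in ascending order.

0.86 MHz, 2.28 MHz, 3.78 MHz

fs/2 = 4.84 MHz.
10.54 MHz mod fs = 0.86 MHz.
0.86 MHz ≤ fs/2 = 4.84 MHz, appears at 0.86 MHz.
37.86 MHz mod fs = 8.82 MHz.
8.82 MHz > fs/2 = 4.84 MHz, folds to fs − 8.82 MHz = 0.86 MHz.
31.32 MHz mod fs = 2.28 MHz.
2.28 MHz ≤ fs/2 = 4.84 MHz, appears at 2.28 MHz.
13.46 MHz mod fs = 3.78 MHz.
3.78 MHz ≤ fs/2 = 4.84 MHz, appears at 3.78 MHz.
Distinct values: {0.86 MHz, 2.28 MHz, 3.78 MHz}.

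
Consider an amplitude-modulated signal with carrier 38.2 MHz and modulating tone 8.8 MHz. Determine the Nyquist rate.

94 MHz

AM sidebands sit at fc ± fm = 29.4 MHz and 47 MHz.
Highest-frequency component: 47 MHz.
Nyquist rate = 2 × 47 MHz = 94 MHz.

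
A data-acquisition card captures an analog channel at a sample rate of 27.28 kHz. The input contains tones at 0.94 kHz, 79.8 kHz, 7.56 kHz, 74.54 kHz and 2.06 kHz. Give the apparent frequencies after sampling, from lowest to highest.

fs/2 = 13.64 kHz.
0.94 kHz ≤ fs/2 = 13.64 kHz, passes unchanged.
79.8 kHz mod fs = 25.24 kHz.
25.24 kHz > fs/2 = 13.64 kHz, folds to fs − 25.24 kHz = 2.04 kHz.
7.56 kHz ≤ fs/2 = 13.64 kHz, passes unchanged.
74.54 kHz mod fs = 19.98 kHz.
19.98 kHz > fs/2 = 13.64 kHz, folds to fs − 19.98 kHz = 7.3 kHz.
2.06 kHz ≤ fs/2 = 13.64 kHz, passes unchanged.
Distinct values: {0.94 kHz, 2.04 kHz, 2.06 kHz, 7.3 kHz, 7.56 kHz}.

0.94 kHz, 2.04 kHz, 2.06 kHz, 7.3 kHz, 7.56 kHz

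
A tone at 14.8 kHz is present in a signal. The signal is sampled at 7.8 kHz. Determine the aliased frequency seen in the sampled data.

0.8 kHz

14.8 kHz mod fs = 7 kHz.
7 kHz > fs/2 = 3.9 kHz, folds to fs − 7 kHz = 0.8 kHz.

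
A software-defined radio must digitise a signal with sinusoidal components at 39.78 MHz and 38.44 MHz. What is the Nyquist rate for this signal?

79.56 MHz

Highest-frequency component: 39.78 MHz.
Nyquist rate = 2 × 39.78 MHz = 79.56 MHz.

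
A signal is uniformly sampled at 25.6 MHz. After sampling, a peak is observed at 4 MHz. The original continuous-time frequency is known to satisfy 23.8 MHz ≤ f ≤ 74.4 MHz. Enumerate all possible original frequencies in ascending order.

29.6 MHz, 47.2 MHz, 55.2 MHz, 72.8 MHz

Frequencies that alias to 4 MHz are k·fs ± 4 MHz for integer k ≥ 0.
k=0: 4 MHz.
k=1: 21.6 MHz, 29.6 MHz.
k=2: 47.2 MHz, 55.2 MHz.
k=3: 72.8 MHz, 80.8 MHz.
k=4: 98.4 MHz, 106.4 MHz.
Within [23.8 MHz, 74.4 MHz]: 29.6 MHz, 47.2 MHz, 55.2 MHz, 72.8 MHz.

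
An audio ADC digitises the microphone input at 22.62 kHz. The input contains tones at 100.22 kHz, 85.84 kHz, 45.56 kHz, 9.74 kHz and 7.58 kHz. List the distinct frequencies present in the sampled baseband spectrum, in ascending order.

0.32 kHz, 4.64 kHz, 7.58 kHz, 9.74 kHz

fs/2 = 11.31 kHz.
100.22 kHz mod fs = 9.74 kHz.
9.74 kHz ≤ fs/2 = 11.31 kHz, appears at 9.74 kHz.
85.84 kHz mod fs = 17.98 kHz.
17.98 kHz > fs/2 = 11.31 kHz, folds to fs − 17.98 kHz = 4.64 kHz.
45.56 kHz mod fs = 0.32 kHz.
0.32 kHz ≤ fs/2 = 11.31 kHz, appears at 0.32 kHz.
9.74 kHz ≤ fs/2 = 11.31 kHz, passes unchanged.
7.58 kHz ≤ fs/2 = 11.31 kHz, passes unchanged.
Distinct values: {0.32 kHz, 4.64 kHz, 7.58 kHz, 9.74 kHz}.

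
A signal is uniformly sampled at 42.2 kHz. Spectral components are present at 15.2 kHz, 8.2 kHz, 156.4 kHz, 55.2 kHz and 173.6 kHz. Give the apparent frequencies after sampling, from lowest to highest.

fs/2 = 21.1 kHz.
15.2 kHz ≤ fs/2 = 21.1 kHz, passes unchanged.
8.2 kHz ≤ fs/2 = 21.1 kHz, passes unchanged.
156.4 kHz mod fs = 29.8 kHz.
29.8 kHz > fs/2 = 21.1 kHz, folds to fs − 29.8 kHz = 12.4 kHz.
55.2 kHz mod fs = 13 kHz.
13 kHz ≤ fs/2 = 21.1 kHz, appears at 13 kHz.
173.6 kHz mod fs = 4.8 kHz.
4.8 kHz ≤ fs/2 = 21.1 kHz, appears at 4.8 kHz.
Distinct values: {4.8 kHz, 8.2 kHz, 12.4 kHz, 13 kHz, 15.2 kHz}.

4.8 kHz, 8.2 kHz, 12.4 kHz, 13 kHz, 15.2 kHz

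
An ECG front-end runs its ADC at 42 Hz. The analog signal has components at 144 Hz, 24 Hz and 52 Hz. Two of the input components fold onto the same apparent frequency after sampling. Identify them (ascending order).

24 Hz, 144 Hz

fs/2 = 21 Hz.
144 Hz mod fs = 18 Hz.
18 Hz ≤ fs/2 = 21 Hz, appears at 18 Hz.
24 Hz > fs/2 = 21 Hz, folds to fs − 24 Hz = 18 Hz.
52 Hz mod fs = 10 Hz.
10 Hz ≤ fs/2 = 21 Hz, appears at 10 Hz.
24 Hz and 144 Hz both map to 18 Hz.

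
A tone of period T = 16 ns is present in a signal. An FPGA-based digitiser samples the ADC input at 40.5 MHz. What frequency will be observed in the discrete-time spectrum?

18.5 MHz

T = 16 ns → f = 1/T = 62.5 MHz.
62.5 MHz mod fs = 22 MHz.
22 MHz > fs/2 = 20.25 MHz, folds to fs − 22 MHz = 18.5 MHz.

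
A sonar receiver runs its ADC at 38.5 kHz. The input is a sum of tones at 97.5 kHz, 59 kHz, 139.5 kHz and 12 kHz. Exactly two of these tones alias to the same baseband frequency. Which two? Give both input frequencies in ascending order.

59 kHz, 97.5 kHz

fs/2 = 19.25 kHz.
97.5 kHz mod fs = 20.5 kHz.
20.5 kHz > fs/2 = 19.25 kHz, folds to fs − 20.5 kHz = 18 kHz.
59 kHz mod fs = 20.5 kHz.
20.5 kHz > fs/2 = 19.25 kHz, folds to fs − 20.5 kHz = 18 kHz.
139.5 kHz mod fs = 24 kHz.
24 kHz > fs/2 = 19.25 kHz, folds to fs − 24 kHz = 14.5 kHz.
12 kHz ≤ fs/2 = 19.25 kHz, passes unchanged.
59 kHz and 97.5 kHz both map to 18 kHz.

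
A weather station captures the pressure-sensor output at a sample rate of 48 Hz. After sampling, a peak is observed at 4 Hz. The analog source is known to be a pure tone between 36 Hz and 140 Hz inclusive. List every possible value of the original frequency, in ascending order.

Frequencies that alias to 4 Hz are k·fs ± 4 Hz for integer k ≥ 0.
k=0: 4 Hz.
k=1: 44 Hz, 52 Hz.
k=2: 92 Hz, 100 Hz.
k=3: 140 Hz, 148 Hz.
k=4: 188 Hz, 196 Hz.
Within [36 Hz, 140 Hz]: 44 Hz, 52 Hz, 92 Hz, 100 Hz, 140 Hz.

44 Hz, 52 Hz, 92 Hz, 100 Hz, 140 Hz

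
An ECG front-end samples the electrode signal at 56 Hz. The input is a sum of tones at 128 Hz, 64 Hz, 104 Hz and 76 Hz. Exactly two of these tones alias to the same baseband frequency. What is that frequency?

8 Hz

fs/2 = 28 Hz.
128 Hz mod fs = 16 Hz.
16 Hz ≤ fs/2 = 28 Hz, appears at 16 Hz.
64 Hz mod fs = 8 Hz.
8 Hz ≤ fs/2 = 28 Hz, appears at 8 Hz.
104 Hz mod fs = 48 Hz.
48 Hz > fs/2 = 28 Hz, folds to fs − 48 Hz = 8 Hz.
76 Hz mod fs = 20 Hz.
20 Hz ≤ fs/2 = 28 Hz, appears at 20 Hz.
64 Hz and 104 Hz both map to 8 Hz.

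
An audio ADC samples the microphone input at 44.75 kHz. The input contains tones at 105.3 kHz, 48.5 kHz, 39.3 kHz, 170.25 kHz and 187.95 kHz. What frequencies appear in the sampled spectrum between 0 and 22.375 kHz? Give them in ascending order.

3.75 kHz, 5.45 kHz, 8.75 kHz, 8.95 kHz, 15.8 kHz

fs/2 = 22.375 kHz.
105.3 kHz mod fs = 15.8 kHz.
15.8 kHz ≤ fs/2 = 22.375 kHz, appears at 15.8 kHz.
48.5 kHz mod fs = 3.75 kHz.
3.75 kHz ≤ fs/2 = 22.375 kHz, appears at 3.75 kHz.
39.3 kHz > fs/2 = 22.375 kHz, folds to fs − 39.3 kHz = 5.45 kHz.
170.25 kHz mod fs = 36 kHz.
36 kHz > fs/2 = 22.375 kHz, folds to fs − 36 kHz = 8.75 kHz.
187.95 kHz mod fs = 8.95 kHz.
8.95 kHz ≤ fs/2 = 22.375 kHz, appears at 8.95 kHz.
Distinct values: {3.75 kHz, 5.45 kHz, 8.75 kHz, 8.95 kHz, 15.8 kHz}.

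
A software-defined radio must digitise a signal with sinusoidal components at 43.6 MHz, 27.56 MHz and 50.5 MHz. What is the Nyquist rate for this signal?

101 MHz

Highest-frequency component: 50.5 MHz.
Nyquist rate = 2 × 50.5 MHz = 101 MHz.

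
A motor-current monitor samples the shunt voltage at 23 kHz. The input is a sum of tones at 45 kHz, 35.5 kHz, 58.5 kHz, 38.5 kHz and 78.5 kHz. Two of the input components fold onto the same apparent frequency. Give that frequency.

10.5 kHz

fs/2 = 11.5 kHz.
45 kHz mod fs = 22 kHz.
22 kHz > fs/2 = 11.5 kHz, folds to fs − 22 kHz = 1 kHz.
35.5 kHz mod fs = 12.5 kHz.
12.5 kHz > fs/2 = 11.5 kHz, folds to fs − 12.5 kHz = 10.5 kHz.
58.5 kHz mod fs = 12.5 kHz.
12.5 kHz > fs/2 = 11.5 kHz, folds to fs − 12.5 kHz = 10.5 kHz.
38.5 kHz mod fs = 15.5 kHz.
15.5 kHz > fs/2 = 11.5 kHz, folds to fs − 15.5 kHz = 7.5 kHz.
78.5 kHz mod fs = 9.5 kHz.
9.5 kHz ≤ fs/2 = 11.5 kHz, appears at 9.5 kHz.
35.5 kHz and 58.5 kHz both map to 10.5 kHz.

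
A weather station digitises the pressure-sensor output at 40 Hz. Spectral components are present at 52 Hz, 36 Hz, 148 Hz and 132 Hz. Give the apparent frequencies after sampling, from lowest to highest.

fs/2 = 20 Hz.
52 Hz mod fs = 12 Hz.
12 Hz ≤ fs/2 = 20 Hz, appears at 12 Hz.
36 Hz > fs/2 = 20 Hz, folds to fs − 36 Hz = 4 Hz.
148 Hz mod fs = 28 Hz.
28 Hz > fs/2 = 20 Hz, folds to fs − 28 Hz = 12 Hz.
132 Hz mod fs = 12 Hz.
12 Hz ≤ fs/2 = 20 Hz, appears at 12 Hz.
Distinct values: {4 Hz, 12 Hz}.

4 Hz, 12 Hz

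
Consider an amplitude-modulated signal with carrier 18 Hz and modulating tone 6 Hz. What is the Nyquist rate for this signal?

AM sidebands sit at fc ± fm = 12 Hz and 24 Hz.
Highest-frequency component: 24 Hz.
Nyquist rate = 2 × 24 Hz = 48 Hz.

48 Hz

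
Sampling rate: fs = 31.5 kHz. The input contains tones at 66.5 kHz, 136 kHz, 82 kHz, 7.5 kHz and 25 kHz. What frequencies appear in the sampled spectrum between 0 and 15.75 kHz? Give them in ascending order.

3.5 kHz, 6.5 kHz, 7.5 kHz, 10 kHz, 12.5 kHz

fs/2 = 15.75 kHz.
66.5 kHz mod fs = 3.5 kHz.
3.5 kHz ≤ fs/2 = 15.75 kHz, appears at 3.5 kHz.
136 kHz mod fs = 10 kHz.
10 kHz ≤ fs/2 = 15.75 kHz, appears at 10 kHz.
82 kHz mod fs = 19 kHz.
19 kHz > fs/2 = 15.75 kHz, folds to fs − 19 kHz = 12.5 kHz.
7.5 kHz ≤ fs/2 = 15.75 kHz, passes unchanged.
25 kHz > fs/2 = 15.75 kHz, folds to fs − 25 kHz = 6.5 kHz.
Distinct values: {3.5 kHz, 6.5 kHz, 7.5 kHz, 10 kHz, 12.5 kHz}.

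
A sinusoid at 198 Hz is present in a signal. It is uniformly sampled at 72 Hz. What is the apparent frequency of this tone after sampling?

18 Hz

198 Hz mod fs = 54 Hz.
54 Hz > fs/2 = 36 Hz, folds to fs − 54 Hz = 18 Hz.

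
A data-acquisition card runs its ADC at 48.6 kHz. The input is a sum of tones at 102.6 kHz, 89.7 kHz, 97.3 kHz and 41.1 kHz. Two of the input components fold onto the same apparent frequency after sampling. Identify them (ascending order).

41.1 kHz, 89.7 kHz

fs/2 = 24.3 kHz.
102.6 kHz mod fs = 5.4 kHz.
5.4 kHz ≤ fs/2 = 24.3 kHz, appears at 5.4 kHz.
89.7 kHz mod fs = 41.1 kHz.
41.1 kHz > fs/2 = 24.3 kHz, folds to fs − 41.1 kHz = 7.5 kHz.
97.3 kHz mod fs = 0.1 kHz.
0.1 kHz ≤ fs/2 = 24.3 kHz, appears at 0.1 kHz.
41.1 kHz > fs/2 = 24.3 kHz, folds to fs − 41.1 kHz = 7.5 kHz.
41.1 kHz and 89.7 kHz both map to 7.5 kHz.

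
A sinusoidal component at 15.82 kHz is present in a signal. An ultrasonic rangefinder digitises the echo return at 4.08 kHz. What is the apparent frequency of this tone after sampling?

15.82 kHz mod fs = 3.58 kHz.
3.58 kHz > fs/2 = 2.04 kHz, folds to fs − 3.58 kHz = 0.5 kHz.

0.5 kHz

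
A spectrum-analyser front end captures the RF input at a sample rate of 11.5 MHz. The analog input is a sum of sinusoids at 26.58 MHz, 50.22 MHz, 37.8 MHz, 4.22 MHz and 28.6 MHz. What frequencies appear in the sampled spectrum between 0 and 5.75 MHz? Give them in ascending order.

3.3 MHz, 3.58 MHz, 4.22 MHz, 5.6 MHz

fs/2 = 5.75 MHz.
26.58 MHz mod fs = 3.58 MHz.
3.58 MHz ≤ fs/2 = 5.75 MHz, appears at 3.58 MHz.
50.22 MHz mod fs = 4.22 MHz.
4.22 MHz ≤ fs/2 = 5.75 MHz, appears at 4.22 MHz.
37.8 MHz mod fs = 3.3 MHz.
3.3 MHz ≤ fs/2 = 5.75 MHz, appears at 3.3 MHz.
4.22 MHz ≤ fs/2 = 5.75 MHz, passes unchanged.
28.6 MHz mod fs = 5.6 MHz.
5.6 MHz ≤ fs/2 = 5.75 MHz, appears at 5.6 MHz.
Distinct values: {3.3 MHz, 3.58 MHz, 4.22 MHz, 5.6 MHz}.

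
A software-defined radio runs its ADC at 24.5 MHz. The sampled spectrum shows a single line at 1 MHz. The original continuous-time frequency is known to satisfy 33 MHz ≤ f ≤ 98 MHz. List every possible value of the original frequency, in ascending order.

48 MHz, 50 MHz, 72.5 MHz, 74.5 MHz, 97 MHz

Frequencies that alias to 1 MHz are k·fs ± 1 MHz for integer k ≥ 0.
k=0: 1 MHz.
k=1: 23.5 MHz, 25.5 MHz.
k=2: 48 MHz, 50 MHz.
k=3: 72.5 MHz, 74.5 MHz.
k=4: 97 MHz, 99 MHz.
k=5: 121.5 MHz, 123.5 MHz.
Within [33 MHz, 98 MHz]: 48 MHz, 50 MHz, 72.5 MHz, 74.5 MHz, 97 MHz.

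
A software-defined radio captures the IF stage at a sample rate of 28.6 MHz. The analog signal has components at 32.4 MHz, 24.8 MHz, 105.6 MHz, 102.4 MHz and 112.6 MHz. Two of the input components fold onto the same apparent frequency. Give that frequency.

3.8 MHz

fs/2 = 14.3 MHz.
32.4 MHz mod fs = 3.8 MHz.
3.8 MHz ≤ fs/2 = 14.3 MHz, appears at 3.8 MHz.
24.8 MHz > fs/2 = 14.3 MHz, folds to fs − 24.8 MHz = 3.8 MHz.
105.6 MHz mod fs = 19.8 MHz.
19.8 MHz > fs/2 = 14.3 MHz, folds to fs − 19.8 MHz = 8.8 MHz.
102.4 MHz mod fs = 16.6 MHz.
16.6 MHz > fs/2 = 14.3 MHz, folds to fs − 16.6 MHz = 12 MHz.
112.6 MHz mod fs = 26.8 MHz.
26.8 MHz > fs/2 = 14.3 MHz, folds to fs − 26.8 MHz = 1.8 MHz.
24.8 MHz and 32.4 MHz both map to 3.8 MHz.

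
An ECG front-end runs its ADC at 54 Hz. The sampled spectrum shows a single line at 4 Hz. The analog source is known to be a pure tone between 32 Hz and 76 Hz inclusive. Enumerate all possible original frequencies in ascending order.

50 Hz, 58 Hz

Frequencies that alias to 4 Hz are k·fs ± 4 Hz for integer k ≥ 0.
k=0: 4 Hz.
k=1: 50 Hz, 58 Hz.
k=2: 104 Hz, 112 Hz.
Within [32 Hz, 76 Hz]: 50 Hz, 58 Hz.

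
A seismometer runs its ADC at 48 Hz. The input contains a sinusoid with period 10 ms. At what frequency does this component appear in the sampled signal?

T = 10 ms → f = 1/T = 100 Hz.
100 Hz mod fs = 4 Hz.
4 Hz ≤ fs/2 = 24 Hz, appears at 4 Hz.

4 Hz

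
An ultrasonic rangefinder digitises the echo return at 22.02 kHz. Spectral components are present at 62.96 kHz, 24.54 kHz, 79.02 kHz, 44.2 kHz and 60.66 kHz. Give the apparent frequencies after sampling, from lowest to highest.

fs/2 = 11.01 kHz.
62.96 kHz mod fs = 18.92 kHz.
18.92 kHz > fs/2 = 11.01 kHz, folds to fs − 18.92 kHz = 3.1 kHz.
24.54 kHz mod fs = 2.52 kHz.
2.52 kHz ≤ fs/2 = 11.01 kHz, appears at 2.52 kHz.
79.02 kHz mod fs = 12.96 kHz.
12.96 kHz > fs/2 = 11.01 kHz, folds to fs − 12.96 kHz = 9.06 kHz.
44.2 kHz mod fs = 0.16 kHz.
0.16 kHz ≤ fs/2 = 11.01 kHz, appears at 0.16 kHz.
60.66 kHz mod fs = 16.62 kHz.
16.62 kHz > fs/2 = 11.01 kHz, folds to fs − 16.62 kHz = 5.4 kHz.
Distinct values: {0.16 kHz, 2.52 kHz, 3.1 kHz, 5.4 kHz, 9.06 kHz}.

0.16 kHz, 2.52 kHz, 3.1 kHz, 5.4 kHz, 9.06 kHz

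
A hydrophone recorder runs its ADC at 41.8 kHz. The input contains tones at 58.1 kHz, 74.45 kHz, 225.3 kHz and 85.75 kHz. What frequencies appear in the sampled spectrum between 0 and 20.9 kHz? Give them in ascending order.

2.15 kHz, 9.15 kHz, 16.3 kHz

fs/2 = 20.9 kHz.
58.1 kHz mod fs = 16.3 kHz.
16.3 kHz ≤ fs/2 = 20.9 kHz, appears at 16.3 kHz.
74.45 kHz mod fs = 32.65 kHz.
32.65 kHz > fs/2 = 20.9 kHz, folds to fs − 32.65 kHz = 9.15 kHz.
225.3 kHz mod fs = 16.3 kHz.
16.3 kHz ≤ fs/2 = 20.9 kHz, appears at 16.3 kHz.
85.75 kHz mod fs = 2.15 kHz.
2.15 kHz ≤ fs/2 = 20.9 kHz, appears at 2.15 kHz.
Distinct values: {2.15 kHz, 9.15 kHz, 16.3 kHz}.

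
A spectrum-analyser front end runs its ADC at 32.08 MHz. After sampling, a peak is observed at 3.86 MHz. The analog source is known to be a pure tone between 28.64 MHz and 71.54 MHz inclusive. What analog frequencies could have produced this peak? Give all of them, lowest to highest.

Frequencies that alias to 3.86 MHz are k·fs ± 3.86 MHz for integer k ≥ 0.
k=0: 3.86 MHz.
k=1: 28.22 MHz, 35.94 MHz.
k=2: 60.3 MHz, 68.02 MHz.
k=3: 92.38 MHz, 100.1 MHz.
Within [28.64 MHz, 71.54 MHz]: 35.94 MHz, 60.3 MHz, 68.02 MHz.

35.94 MHz, 60.3 MHz, 68.02 MHz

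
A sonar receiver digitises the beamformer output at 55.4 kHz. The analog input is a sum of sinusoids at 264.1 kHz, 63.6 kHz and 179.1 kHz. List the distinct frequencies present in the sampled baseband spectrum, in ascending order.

8.2 kHz, 12.9 kHz

fs/2 = 27.7 kHz.
264.1 kHz mod fs = 42.5 kHz.
42.5 kHz > fs/2 = 27.7 kHz, folds to fs − 42.5 kHz = 12.9 kHz.
63.6 kHz mod fs = 8.2 kHz.
8.2 kHz ≤ fs/2 = 27.7 kHz, appears at 8.2 kHz.
179.1 kHz mod fs = 12.9 kHz.
12.9 kHz ≤ fs/2 = 27.7 kHz, appears at 12.9 kHz.
Distinct values: {8.2 kHz, 12.9 kHz}.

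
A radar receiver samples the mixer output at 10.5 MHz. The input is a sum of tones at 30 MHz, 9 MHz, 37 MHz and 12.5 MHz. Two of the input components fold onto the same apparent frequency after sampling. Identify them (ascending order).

fs/2 = 5.25 MHz.
30 MHz mod fs = 9 MHz.
9 MHz > fs/2 = 5.25 MHz, folds to fs − 9 MHz = 1.5 MHz.
9 MHz > fs/2 = 5.25 MHz, folds to fs − 9 MHz = 1.5 MHz.
37 MHz mod fs = 5.5 MHz.
5.5 MHz > fs/2 = 5.25 MHz, folds to fs − 5.5 MHz = 5 MHz.
12.5 MHz mod fs = 2 MHz.
2 MHz ≤ fs/2 = 5.25 MHz, appears at 2 MHz.
9 MHz and 30 MHz both map to 1.5 MHz.

9 MHz, 30 MHz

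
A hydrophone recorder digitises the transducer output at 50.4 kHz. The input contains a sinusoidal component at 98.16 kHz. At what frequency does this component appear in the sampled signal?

98.16 kHz mod fs = 47.76 kHz.
47.76 kHz > fs/2 = 25.2 kHz, folds to fs − 47.76 kHz = 2.64 kHz.

2.64 kHz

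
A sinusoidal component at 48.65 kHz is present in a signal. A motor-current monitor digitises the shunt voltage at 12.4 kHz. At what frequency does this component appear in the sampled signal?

0.95 kHz

48.65 kHz mod fs = 11.45 kHz.
11.45 kHz > fs/2 = 6.2 kHz, folds to fs − 11.45 kHz = 0.95 kHz.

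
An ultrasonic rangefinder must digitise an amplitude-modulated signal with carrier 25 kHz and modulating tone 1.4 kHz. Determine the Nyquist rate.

AM sidebands sit at fc ± fm = 23.6 kHz and 26.4 kHz.
Highest-frequency component: 26.4 kHz.
Nyquist rate = 2 × 26.4 kHz = 52.8 kHz.

52.8 kHz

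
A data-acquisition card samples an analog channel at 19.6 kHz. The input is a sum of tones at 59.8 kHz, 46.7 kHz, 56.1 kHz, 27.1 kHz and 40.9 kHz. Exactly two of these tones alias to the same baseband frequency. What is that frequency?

7.5 kHz

fs/2 = 9.8 kHz.
59.8 kHz mod fs = 1 kHz.
1 kHz ≤ fs/2 = 9.8 kHz, appears at 1 kHz.
46.7 kHz mod fs = 7.5 kHz.
7.5 kHz ≤ fs/2 = 9.8 kHz, appears at 7.5 kHz.
56.1 kHz mod fs = 16.9 kHz.
16.9 kHz > fs/2 = 9.8 kHz, folds to fs − 16.9 kHz = 2.7 kHz.
27.1 kHz mod fs = 7.5 kHz.
7.5 kHz ≤ fs/2 = 9.8 kHz, appears at 7.5 kHz.
40.9 kHz mod fs = 1.7 kHz.
1.7 kHz ≤ fs/2 = 9.8 kHz, appears at 1.7 kHz.
27.1 kHz and 46.7 kHz both map to 7.5 kHz.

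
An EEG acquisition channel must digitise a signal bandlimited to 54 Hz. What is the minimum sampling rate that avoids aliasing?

108 Hz

Nyquist rate = 2 × 54 Hz = 108 Hz.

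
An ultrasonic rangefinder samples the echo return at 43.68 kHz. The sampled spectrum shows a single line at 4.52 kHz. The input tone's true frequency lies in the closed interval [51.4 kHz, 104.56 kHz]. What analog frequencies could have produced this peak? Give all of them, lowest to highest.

Frequencies that alias to 4.52 kHz are k·fs ± 4.52 kHz for integer k ≥ 0.
k=0: 4.52 kHz.
k=1: 39.16 kHz, 48.2 kHz.
k=2: 82.84 kHz, 91.88 kHz.
k=3: 126.52 kHz, 135.56 kHz.
Within [51.4 kHz, 104.56 kHz]: 82.84 kHz, 91.88 kHz.

82.84 kHz, 91.88 kHz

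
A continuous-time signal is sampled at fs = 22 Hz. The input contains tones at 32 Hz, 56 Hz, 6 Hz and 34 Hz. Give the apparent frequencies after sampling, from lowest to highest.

6 Hz, 10 Hz

fs/2 = 11 Hz.
32 Hz mod fs = 10 Hz.
10 Hz ≤ fs/2 = 11 Hz, appears at 10 Hz.
56 Hz mod fs = 12 Hz.
12 Hz > fs/2 = 11 Hz, folds to fs − 12 Hz = 10 Hz.
6 Hz ≤ fs/2 = 11 Hz, passes unchanged.
34 Hz mod fs = 12 Hz.
12 Hz > fs/2 = 11 Hz, folds to fs − 12 Hz = 10 Hz.
Distinct values: {6 Hz, 10 Hz}.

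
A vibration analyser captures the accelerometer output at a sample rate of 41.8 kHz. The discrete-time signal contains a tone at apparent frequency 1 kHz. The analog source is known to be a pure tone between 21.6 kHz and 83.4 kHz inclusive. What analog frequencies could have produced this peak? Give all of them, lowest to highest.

40.8 kHz, 42.8 kHz, 82.6 kHz

Frequencies that alias to 1 kHz are k·fs ± 1 kHz for integer k ≥ 0.
k=0: 1 kHz.
k=1: 40.8 kHz, 42.8 kHz.
k=2: 82.6 kHz, 84.6 kHz.
k=3: 124.4 kHz, 126.4 kHz.
Within [21.6 kHz, 83.4 kHz]: 40.8 kHz, 42.8 kHz, 82.6 kHz.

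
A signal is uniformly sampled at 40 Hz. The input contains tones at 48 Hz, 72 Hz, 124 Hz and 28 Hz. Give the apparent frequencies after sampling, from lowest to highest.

4 Hz, 8 Hz, 12 Hz

fs/2 = 20 Hz.
48 Hz mod fs = 8 Hz.
8 Hz ≤ fs/2 = 20 Hz, appears at 8 Hz.
72 Hz mod fs = 32 Hz.
32 Hz > fs/2 = 20 Hz, folds to fs − 32 Hz = 8 Hz.
124 Hz mod fs = 4 Hz.
4 Hz ≤ fs/2 = 20 Hz, appears at 4 Hz.
28 Hz > fs/2 = 20 Hz, folds to fs − 28 Hz = 12 Hz.
Distinct values: {4 Hz, 8 Hz, 12 Hz}.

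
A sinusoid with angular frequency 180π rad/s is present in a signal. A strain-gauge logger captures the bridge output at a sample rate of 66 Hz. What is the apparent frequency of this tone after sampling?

ω = 180π rad/s → f = ω/(2π) = 90 Hz.
90 Hz mod fs = 24 Hz.
24 Hz ≤ fs/2 = 33 Hz, appears at 24 Hz.

24 Hz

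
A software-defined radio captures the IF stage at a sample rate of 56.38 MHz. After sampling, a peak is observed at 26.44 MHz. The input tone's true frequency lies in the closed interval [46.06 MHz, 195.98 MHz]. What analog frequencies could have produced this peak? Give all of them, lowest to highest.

Frequencies that alias to 26.44 MHz are k·fs ± 26.44 MHz for integer k ≥ 0.
k=0: 26.44 MHz.
k=1: 29.94 MHz, 82.82 MHz.
k=2: 86.32 MHz, 139.2 MHz.
k=3: 142.7 MHz, 195.58 MHz.
k=4: 199.08 MHz, 251.96 MHz.
Within [46.06 MHz, 195.98 MHz]: 82.82 MHz, 86.32 MHz, 139.2 MHz, 142.7 MHz, 195.58 MHz.

82.82 MHz, 86.32 MHz, 139.2 MHz, 142.7 MHz, 195.58 MHz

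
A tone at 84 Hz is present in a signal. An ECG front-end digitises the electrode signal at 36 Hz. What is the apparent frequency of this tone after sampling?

84 Hz mod fs = 12 Hz.
12 Hz ≤ fs/2 = 18 Hz, appears at 12 Hz.

12 Hz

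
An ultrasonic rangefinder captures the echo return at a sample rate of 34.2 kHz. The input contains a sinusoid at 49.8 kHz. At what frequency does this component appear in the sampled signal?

49.8 kHz mod fs = 15.6 kHz.
15.6 kHz ≤ fs/2 = 17.1 kHz, appears at 15.6 kHz.

15.6 kHz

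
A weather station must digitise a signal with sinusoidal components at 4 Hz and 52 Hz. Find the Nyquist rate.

104 Hz

Highest-frequency component: 52 Hz.
Nyquist rate = 2 × 52 Hz = 104 Hz.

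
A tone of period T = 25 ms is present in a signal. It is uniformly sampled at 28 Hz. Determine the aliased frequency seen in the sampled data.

12 Hz

T = 25 ms → f = 1/T = 40 Hz.
40 Hz mod fs = 12 Hz.
12 Hz ≤ fs/2 = 14 Hz, appears at 12 Hz.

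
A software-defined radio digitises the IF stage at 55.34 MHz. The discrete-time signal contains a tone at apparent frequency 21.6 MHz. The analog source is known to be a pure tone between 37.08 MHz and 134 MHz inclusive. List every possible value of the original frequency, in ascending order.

Frequencies that alias to 21.6 MHz are k·fs ± 21.6 MHz for integer k ≥ 0.
k=0: 21.6 MHz.
k=1: 33.74 MHz, 76.94 MHz.
k=2: 89.08 MHz, 132.28 MHz.
k=3: 144.42 MHz, 187.62 MHz.
Within [37.08 MHz, 134 MHz]: 76.94 MHz, 89.08 MHz, 132.28 MHz.

76.94 MHz, 89.08 MHz, 132.28 MHz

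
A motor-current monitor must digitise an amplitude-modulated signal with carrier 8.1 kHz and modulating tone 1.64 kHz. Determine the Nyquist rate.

19.48 kHz

AM sidebands sit at fc ± fm = 6.46 kHz and 9.74 kHz.
Highest-frequency component: 9.74 kHz.
Nyquist rate = 2 × 9.74 kHz = 19.48 kHz.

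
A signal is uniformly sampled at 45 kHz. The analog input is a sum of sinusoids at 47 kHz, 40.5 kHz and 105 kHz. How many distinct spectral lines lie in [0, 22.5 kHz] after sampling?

3

fs/2 = 22.5 kHz.
47 kHz mod fs = 2 kHz.
2 kHz ≤ fs/2 = 22.5 kHz, appears at 2 kHz.
40.5 kHz > fs/2 = 22.5 kHz, folds to fs − 40.5 kHz = 4.5 kHz.
105 kHz mod fs = 15 kHz.
15 kHz ≤ fs/2 = 22.5 kHz, appears at 15 kHz.
Distinct values: {2 kHz, 4.5 kHz, 15 kHz} → 3.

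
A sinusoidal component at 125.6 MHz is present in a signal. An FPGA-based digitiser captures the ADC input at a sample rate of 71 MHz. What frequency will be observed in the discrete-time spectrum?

16.4 MHz

125.6 MHz mod fs = 54.6 MHz.
54.6 MHz > fs/2 = 35.5 MHz, folds to fs − 54.6 MHz = 16.4 MHz.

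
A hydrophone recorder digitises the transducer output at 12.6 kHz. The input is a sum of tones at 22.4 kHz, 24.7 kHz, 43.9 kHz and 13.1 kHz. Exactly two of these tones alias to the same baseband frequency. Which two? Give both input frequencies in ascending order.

13.1 kHz, 24.7 kHz

fs/2 = 6.3 kHz.
22.4 kHz mod fs = 9.8 kHz.
9.8 kHz > fs/2 = 6.3 kHz, folds to fs − 9.8 kHz = 2.8 kHz.
24.7 kHz mod fs = 12.1 kHz.
12.1 kHz > fs/2 = 6.3 kHz, folds to fs − 12.1 kHz = 0.5 kHz.
43.9 kHz mod fs = 6.1 kHz.
6.1 kHz ≤ fs/2 = 6.3 kHz, appears at 6.1 kHz.
13.1 kHz mod fs = 0.5 kHz.
0.5 kHz ≤ fs/2 = 6.3 kHz, appears at 0.5 kHz.
13.1 kHz and 24.7 kHz both map to 0.5 kHz.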